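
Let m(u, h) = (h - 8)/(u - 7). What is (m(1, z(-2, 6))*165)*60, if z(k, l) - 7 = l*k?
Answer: 21450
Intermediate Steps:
z(k, l) = 7 + k*l (z(k, l) = 7 + l*k = 7 + k*l)
m(u, h) = (-8 + h)/(-7 + u)
(m(1, z(-2, 6))*165)*60 = (((-8 + (7 - 2*6))/(-7 + 1))*165)*60 = (((-8 + (7 - 12))/(-6))*165)*60 = (-(-8 - 5)/6*165)*60 = (-⅙*(-13)*165)*60 = ((13/6)*165)*60 = (715/2)*60 = 21450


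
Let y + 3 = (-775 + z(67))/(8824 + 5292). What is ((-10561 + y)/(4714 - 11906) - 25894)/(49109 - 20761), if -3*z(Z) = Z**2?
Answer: -3943002881209/4316930049984 ≈ -0.91338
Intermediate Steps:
z(Z) = -Z**2/3
y = -66929/21174 (y = -3 + (-775 - 1/3*67**2)/(8824 + 5292) = -3 + (-775 - 1/3*4489)/14116 = -3 + (-775 - 4489/3)*(1/14116) = -3 - 6814/3*1/14116 = -3 - 3407/21174 = -66929/21174 ≈ -3.1609)
((-10561 + y)/(4714 - 11906) - 25894)/(49109 - 20761) = ((-10561 - 66929/21174)/(4714 - 11906) - 25894)/(49109 - 20761) = (-223685543/21174/(-7192) - 25894)/28348 = (-223685543/21174*(-1/7192) - 25894)*(1/28348) = (223685543/152283408 - 25894)*(1/28348) = -3943002881209/152283408*1/28348 = -3943002881209/4316930049984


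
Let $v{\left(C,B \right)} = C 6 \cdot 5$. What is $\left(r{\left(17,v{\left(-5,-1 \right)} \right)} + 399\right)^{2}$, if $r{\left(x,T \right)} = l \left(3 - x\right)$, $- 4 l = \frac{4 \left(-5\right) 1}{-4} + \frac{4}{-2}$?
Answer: $\frac{670761}{4} \approx 1.6769 \cdot 10^{5}$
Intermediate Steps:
$l = - \frac{3}{4}$ ($l = - \frac{\frac{4 \left(-5\right) 1}{-4} + \frac{4}{-2}}{4} = - \frac{\left(-20\right) 1 \left(- \frac{1}{4}\right) + 4 \left(- \frac{1}{2}\right)}{4} = - \frac{\left(-20\right) \left(- \frac{1}{4}\right) - 2}{4} = - \frac{5 - 2}{4} = \left(- \frac{1}{4}\right) 3 = - \frac{3}{4} \approx -0.75$)
$v{\left(C,B \right)} = 30 C$ ($v{\left(C,B \right)} = 6 C 5 = 30 C$)
$r{\left(x,T \right)} = - \frac{9}{4} + \frac{3 x}{4}$ ($r{\left(x,T \right)} = - \frac{3 \left(3 - x\right)}{4} = - \frac{9}{4} + \frac{3 x}{4}$)
$\left(r{\left(17,v{\left(-5,-1 \right)} \right)} + 399\right)^{2} = \left(\left(- \frac{9}{4} + \frac{3}{4} \cdot 17\right) + 399\right)^{2} = \left(\left(- \frac{9}{4} + \frac{51}{4}\right) + 399\right)^{2} = \left(\frac{21}{2} + 399\right)^{2} = \left(\frac{819}{2}\right)^{2} = \frac{670761}{4}$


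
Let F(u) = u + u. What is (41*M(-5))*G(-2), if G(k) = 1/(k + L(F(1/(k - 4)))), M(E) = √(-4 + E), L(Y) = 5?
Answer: 41*I ≈ 41.0*I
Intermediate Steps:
F(u) = 2*u
G(k) = 1/(5 + k) (G(k) = 1/(k + 5) = 1/(5 + k))
(41*M(-5))*G(-2) = (41*√(-4 - 5))/(5 - 2) = (41*√(-9))/3 = (41*(3*I))*(⅓) = (123*I)*(⅓) = 41*I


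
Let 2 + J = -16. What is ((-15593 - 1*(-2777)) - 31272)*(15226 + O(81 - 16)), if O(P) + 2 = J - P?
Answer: -667536408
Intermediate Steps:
J = -18 (J = -2 - 16 = -18)
O(P) = -20 - P (O(P) = -2 + (-18 - P) = -20 - P)
((-15593 - 1*(-2777)) - 31272)*(15226 + O(81 - 16)) = ((-15593 - 1*(-2777)) - 31272)*(15226 + (-20 - (81 - 16))) = ((-15593 + 2777) - 31272)*(15226 + (-20 - 1*65)) = (-12816 - 31272)*(15226 + (-20 - 65)) = -44088*(15226 - 85) = -44088*15141 = -667536408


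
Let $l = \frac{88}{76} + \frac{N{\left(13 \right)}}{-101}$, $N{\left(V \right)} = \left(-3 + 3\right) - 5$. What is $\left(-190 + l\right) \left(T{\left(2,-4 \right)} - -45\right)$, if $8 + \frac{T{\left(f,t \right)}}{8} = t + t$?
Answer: $\frac{30070319}{1919} \approx 15670.0$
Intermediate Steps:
$T{\left(f,t \right)} = -64 + 16 t$ ($T{\left(f,t \right)} = -64 + 8 \left(t + t\right) = -64 + 8 \cdot 2 t = -64 + 16 t$)
$N{\left(V \right)} = -5$ ($N{\left(V \right)} = 0 - 5 = -5$)
$l = \frac{2317}{1919}$ ($l = \frac{88}{76} - \frac{5}{-101} = 88 \cdot \frac{1}{76} - - \frac{5}{101} = \frac{22}{19} + \frac{5}{101} = \frac{2317}{1919} \approx 1.2074$)
$\left(-190 + l\right) \left(T{\left(2,-4 \right)} - -45\right) = \left(-190 + \frac{2317}{1919}\right) \left(\left(-64 + 16 \left(-4\right)\right) - -45\right) = - \frac{362293 \left(\left(-64 - 64\right) + 45\right)}{1919} = - \frac{362293 \left(-128 + 45\right)}{1919} = \left(- \frac{362293}{1919}\right) \left(-83\right) = \frac{30070319}{1919}$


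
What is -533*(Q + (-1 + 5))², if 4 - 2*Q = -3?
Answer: -119925/4 ≈ -29981.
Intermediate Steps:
Q = 7/2 (Q = 2 - ½*(-3) = 2 + 3/2 = 7/2 ≈ 3.5000)
-533*(Q + (-1 + 5))² = -533*(7/2 + (-1 + 5))² = -533*(7/2 + 4)² = -533*(15/2)² = -533*225/4 = -119925/4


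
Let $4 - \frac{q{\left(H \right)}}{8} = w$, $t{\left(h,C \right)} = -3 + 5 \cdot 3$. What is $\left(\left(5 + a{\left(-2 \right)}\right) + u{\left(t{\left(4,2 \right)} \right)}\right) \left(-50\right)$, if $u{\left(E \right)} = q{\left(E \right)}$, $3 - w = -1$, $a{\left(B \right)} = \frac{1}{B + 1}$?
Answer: $-200$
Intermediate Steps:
$a{\left(B \right)} = \frac{1}{1 + B}$
$w = 4$ ($w = 3 - -1 = 3 + 1 = 4$)
$t{\left(h,C \right)} = 12$ ($t{\left(h,C \right)} = -3 + 15 = 12$)
$q{\left(H \right)} = 0$ ($q{\left(H \right)} = 32 - 32 = 0$)
$u{\left(E \right)} = 0$
$\left(\left(5 + a{\left(-2 \right)}\right) + u{\left(t{\left(4,2 \right)} \right)}\right) \left(-50\right) = \left(\left(5 + \frac{1}{1 - 2}\right) + 0\right) \left(-50\right) = \left(\left(5 + \frac{1}{-1}\right) + 0\right) \left(-50\right) = \left(\left(5 - 1\right) + 0\right) \left(-50\right) = \left(4 + 0\right) \left(-50\right) = 4 \left(-50\right) = -200$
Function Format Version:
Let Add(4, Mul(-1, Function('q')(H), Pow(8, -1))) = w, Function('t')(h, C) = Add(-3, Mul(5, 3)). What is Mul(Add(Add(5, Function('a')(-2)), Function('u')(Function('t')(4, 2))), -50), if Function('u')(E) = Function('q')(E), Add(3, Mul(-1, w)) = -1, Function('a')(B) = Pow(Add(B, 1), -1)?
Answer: -200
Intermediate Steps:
Function('a')(B) = Pow(Add(1, B), -1)
w = 4 (w = Add(3, Mul(-1, -1)) = Add(3, 1) = 4)
Function('t')(h, C) = 12 (Function('t')(h, C) = Add(-3, 15) = 12)
Function('q')(H) = 0 (Function('q')(H) = Add(32, Mul(-8, 4)) = Add(32, -32) = 0)
Function('u')(E) = 0
Mul(Add(Add(5, Function('a')(-2)), Function('u')(Function('t')(4, 2))), -50) = Mul(Add(Add(5, Pow(Add(1, -2), -1)), 0), -50) = Mul(Add(Add(5, Pow(-1, -1)), 0), -50) = Mul(Add(Add(5, -1), 0), -50) = Mul(Add(4, 0), -50) = Mul(4, -50) = -200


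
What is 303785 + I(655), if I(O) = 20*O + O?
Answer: 317540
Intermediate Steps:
I(O) = 21*O
303785 + I(655) = 303785 + 21*655 = 303785 + 13755 = 317540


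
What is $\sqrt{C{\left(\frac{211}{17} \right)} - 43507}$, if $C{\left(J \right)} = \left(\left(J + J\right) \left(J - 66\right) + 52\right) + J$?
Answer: $\frac{5 i \sqrt{517574}}{17} \approx 211.6 i$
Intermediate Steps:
$C{\left(J \right)} = 52 + J + 2 J \left(-66 + J\right)$ ($C{\left(J \right)} = \left(2 J \left(-66 + J\right) + 52\right) + J = \left(52 + 2 J \left(-66 + J\right)\right) + J = 52 + J + 2 J \left(-66 + J\right)$)
$\sqrt{C{\left(\frac{211}{17} \right)} - 43507} = \sqrt{\left(52 - 131 \cdot \frac{211}{17} + 2 \left(\frac{211}{17}\right)^{2}\right) - 43507} = \sqrt{\left(52 - 131 \cdot 211 \cdot \frac{1}{17} + 2 \left(211 \cdot \frac{1}{17}\right)^{2}\right) - 43507} = \sqrt{\left(52 - \frac{27641}{17} + 2 \left(\frac{211}{17}\right)^{2}\right) - 43507} = \sqrt{\left(52 - \frac{27641}{17} + 2 \cdot \frac{44521}{289}\right) - 43507} = \sqrt{\left(52 - \frac{27641}{17} + \frac{89042}{289}\right) - 43507} = \sqrt{- \frac{365827}{289} - 43507} = \sqrt{- \frac{12939350}{289}} = \frac{5 i \sqrt{517574}}{17}$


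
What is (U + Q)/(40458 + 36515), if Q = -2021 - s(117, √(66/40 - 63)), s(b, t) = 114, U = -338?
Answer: -2473/76973 ≈ -0.032128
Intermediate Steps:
Q = -2135 (Q = -2021 - 1*114 = -2021 - 114 = -2135)
(U + Q)/(40458 + 36515) = (-338 - 2135)/(40458 + 36515) = -2473/76973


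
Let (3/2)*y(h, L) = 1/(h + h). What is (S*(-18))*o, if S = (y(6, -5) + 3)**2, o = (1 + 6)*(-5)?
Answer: 105875/18 ≈ 5881.9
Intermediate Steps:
y(h, L) = 1/(3*h) (y(h, L) = 2/(3*(h + h)) = 2/(3*((2*h))) = 2*(1/(2*h))/3 = 1/(3*h))
o = -35 (o = 7*(-5) = -35)
S = 3025/324 (S = ((1/3)/6 + 3)**2 = ((1/3)*(1/6) + 3)**2 = (1/18 + 3)**2 = (55/18)**2 = 3025/324 ≈ 9.3364)
(S*(-18))*o = ((3025/324)*(-18))*(-35) = -3025/18*(-35) = 105875/18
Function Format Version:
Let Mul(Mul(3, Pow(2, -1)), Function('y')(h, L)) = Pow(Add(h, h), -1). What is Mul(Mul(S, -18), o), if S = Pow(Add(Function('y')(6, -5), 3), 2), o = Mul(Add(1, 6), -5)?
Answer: Rational(105875, 18) ≈ 5881.9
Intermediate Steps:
Function('y')(h, L) = Mul(Rational(1, 3), Pow(h, -1)) (Function('y')(h, L) = Mul(Rational(2, 3), Pow(Add(h, h), -1)) = Mul(Rational(2, 3), Pow(Mul(2, h), -1)) = Mul(Rational(2, 3), Mul(Rational(1, 2), Pow(h, -1))) = Mul(Rational(1, 3), Pow(h, -1)))
o = -35 (o = Mul(7, -5) = -35)
S = Rational(3025, 324) (S = Pow(Add(Mul(Rational(1, 3), Pow(6, -1)), 3), 2) = Pow(Add(Mul(Rational(1, 3), Rational(1, 6)), 3), 2) = Pow(Add(Rational(1, 18), 3), 2) = Pow(Rational(55, 18), 2) = Rational(3025, 324) ≈ 9.3364)
Mul(Mul(S, -18), o) = Mul(Mul(Rational(3025, 324), -18), -35) = Mul(Rational(-3025, 18), -35) = Rational(105875, 18)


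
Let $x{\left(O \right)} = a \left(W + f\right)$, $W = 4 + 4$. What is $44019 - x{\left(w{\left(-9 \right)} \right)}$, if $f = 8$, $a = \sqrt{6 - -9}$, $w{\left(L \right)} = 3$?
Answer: $44019 - 16 \sqrt{15} \approx 43957.0$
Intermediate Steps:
$W = 8$
$a = \sqrt{15}$ ($a = \sqrt{6 + 9} = \sqrt{15} \approx 3.873$)
$x{\left(O \right)} = 16 \sqrt{15}$ ($x{\left(O \right)} = \sqrt{15} \left(8 + 8\right) = \sqrt{15} \cdot 16 = 16 \sqrt{15}$)
$44019 - x{\left(w{\left(-9 \right)} \right)} = 44019 - 16 \sqrt{15}$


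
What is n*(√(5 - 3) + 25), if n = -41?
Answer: -1025 - 41*√2 ≈ -1083.0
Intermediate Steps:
n*(√(5 - 3) + 25) = -41*(√(5 - 3) + 25) = -41*(√2 + 25) = -41*(25 + √2) = -1025 - 41*√2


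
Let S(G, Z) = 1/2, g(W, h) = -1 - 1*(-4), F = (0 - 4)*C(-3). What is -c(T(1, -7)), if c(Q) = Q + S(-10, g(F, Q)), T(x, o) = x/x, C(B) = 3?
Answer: -3/2 ≈ -1.5000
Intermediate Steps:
F = -12 (F = (0 - 4)*3 = -4*3 = -12)
T(x, o) = 1
g(W, h) = 3 (g(W, h) = -1 + 4 = 3)
S(G, Z) = ½
c(Q) = ½ + Q (c(Q) = Q + ½ = ½ + Q)
-c(T(1, -7)) = -(½ + 1) = -1*3/2 = -3/2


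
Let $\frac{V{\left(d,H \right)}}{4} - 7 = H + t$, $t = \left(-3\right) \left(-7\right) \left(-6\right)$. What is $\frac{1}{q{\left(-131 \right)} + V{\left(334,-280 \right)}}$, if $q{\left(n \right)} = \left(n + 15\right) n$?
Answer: $\frac{1}{13600} \approx 7.3529 \cdot 10^{-5}$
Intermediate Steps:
$t = -126$ ($t = 21 \left(-6\right) = -126$)
$V{\left(d,H \right)} = -476 + 4 H$ ($V{\left(d,H \right)} = 28 + 4 \left(H - 126\right) = 28 + 4 \left(-126 + H\right) = 28 + \left(-504 + 4 H\right) = -476 + 4 H$)
$q{\left(n \right)} = n \left(15 + n\right)$ ($q{\left(n \right)} = \left(15 + n\right) n = n \left(15 + n\right)$)
$\frac{1}{q{\left(-131 \right)} + V{\left(334,-280 \right)}} = \frac{1}{- 131 \left(15 - 131\right) + \left(-476 + 4 \left(-280\right)\right)} = \frac{1}{\left(-131\right) \left(-116\right) - 1596} = \frac{1}{15196 - 1596} = \frac{1}{13600}$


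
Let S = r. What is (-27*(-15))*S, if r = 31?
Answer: 12555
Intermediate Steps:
S = 31
(-27*(-15))*S = -27*(-15)*31 = 405*31 = 12555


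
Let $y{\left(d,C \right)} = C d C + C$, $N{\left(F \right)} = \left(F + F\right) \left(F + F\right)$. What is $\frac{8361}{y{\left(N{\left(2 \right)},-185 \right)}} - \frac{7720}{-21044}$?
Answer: $\frac{1100498171}{2879950315} \approx 0.38212$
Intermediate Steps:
$N{\left(F \right)} = 4 F^{2}$ ($N{\left(F \right)} = 2 F 2 F = 4 F^{2}$)
$y{\left(d,C \right)} = C + d C^{2}$ ($y{\left(d,C \right)} = d C^{2} + C = C + d C^{2}$)
$\frac{8361}{y{\left(N{\left(2 \right)},-185 \right)}} - \frac{7720}{-21044} = \frac{8361}{\left(-185\right) \left(1 - 185 \cdot 4 \cdot 2^{2}\right)} - \frac{7720}{-21044} = \frac{8361}{\left(-185\right) \left(1 - 185 \cdot 4 \cdot 4\right)} - - \frac{1930}{5261} = \frac{8361}{\left(-185\right) \left(1 - 2960\right)} + \frac{1930}{5261} = \frac{8361}{\left(-185\right) \left(-2959\right)} + \frac{1930}{5261} = \frac{8361}{547415} + \frac{1930}{5261} = \frac{1100498171}{2879950315}$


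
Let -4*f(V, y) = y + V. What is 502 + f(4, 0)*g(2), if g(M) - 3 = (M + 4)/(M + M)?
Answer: 995/2 ≈ 497.50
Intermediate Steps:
f(V, y) = -V/4 - y/4 (f(V, y) = -(y + V)/4 = -(V + y)/4 = -V/4 - y/4)
g(M) = 3 + (4 + M)/(2*M) (g(M) = 3 + (M + 4)/(M + M) = 3 + (4 + M)/((2*M)) = 3 + (4 + M)*(1/(2*M)) = 3 + (4 + M)/(2*M))
502 + f(4, 0)*g(2) = 502 + (-1/4*4 - 1/4*0)*(7/2 + 2/2) = 502 + (-1 + 0)*(7/2 + 2*(1/2)) = 502 - (7/2 + 1) = 502 - 1*9/2 = 502 - 9/2 = 995/2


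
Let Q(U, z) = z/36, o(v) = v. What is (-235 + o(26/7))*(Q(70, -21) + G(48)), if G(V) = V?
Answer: -921211/84 ≈ -10967.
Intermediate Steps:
Q(U, z) = z/36 (Q(U, z) = z*(1/36) = z/36)
(-235 + o(26/7))*(Q(70, -21) + G(48)) = (-235 + 26/7)*((1/36)*(-21) + 48) = (-235 + 26*(⅐))*(-7/12 + 48) = (-235 + 26/7)*(569/12) = -1619/7*569/12 = -921211/84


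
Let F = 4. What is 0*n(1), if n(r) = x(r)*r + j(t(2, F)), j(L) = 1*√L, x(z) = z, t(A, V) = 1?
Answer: 0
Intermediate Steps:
j(L) = √L
n(r) = 1 + r² (n(r) = r*r + √1 = r² + 1 = 1 + r²)
0*n(1) = 0*(1 + 1²) = 0*(1 + 1) = 0*2 = 0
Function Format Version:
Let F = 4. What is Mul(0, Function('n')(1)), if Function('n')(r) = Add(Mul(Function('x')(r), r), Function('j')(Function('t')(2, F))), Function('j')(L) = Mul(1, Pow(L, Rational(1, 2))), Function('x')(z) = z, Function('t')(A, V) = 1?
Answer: 0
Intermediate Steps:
Function('j')(L) = Pow(L, Rational(1, 2))
Function('n')(r) = Add(1, Pow(r, 2)) (Function('n')(r) = Add(Mul(r, r), Pow(1, Rational(1, 2))) = Add(Pow(r, 2), 1) = Add(1, Pow(r, 2)))
Mul(0, Function('n')(1)) = Mul(0, Add(1, Pow(1, 2))) = Mul(0, Add(1, 1)) = Mul(0, 2) = 0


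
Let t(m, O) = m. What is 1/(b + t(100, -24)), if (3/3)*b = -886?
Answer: -1/786 ≈ -0.0012723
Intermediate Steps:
b = -886
1/(b + t(100, -24)) = 1/(-886 + 100) = 1/(-786) = -1/786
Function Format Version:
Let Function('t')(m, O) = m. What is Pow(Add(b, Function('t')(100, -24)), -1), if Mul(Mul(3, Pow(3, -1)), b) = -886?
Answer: Rational(-1, 786) ≈ -0.0012723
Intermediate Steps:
b = -886
Pow(Add(b, Function('t')(100, -24)), -1) = Pow(Add(-886, 100), -1) = Pow(-786, -1) = Rational(-1, 786)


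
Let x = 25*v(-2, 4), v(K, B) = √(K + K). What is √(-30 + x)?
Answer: √(-30 + 50*I) ≈ 3.7623 + 6.6449*I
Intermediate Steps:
v(K, B) = √2*√K (v(K, B) = √(2*K) = √2*√K)
x = 50*I (x = 25*(√2*√(-2)) = 25*(√2*(I*√2)) = 25*(2*I) = 50*I ≈ 50.0*I)
√(-30 + x) = √(-30 + 50*I)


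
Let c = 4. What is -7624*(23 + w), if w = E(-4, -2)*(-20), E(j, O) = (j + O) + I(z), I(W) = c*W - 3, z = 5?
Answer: 1501928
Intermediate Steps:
I(W) = -3 + 4*W (I(W) = 4*W - 3 = -3 + 4*W)
E(j, O) = 17 + O + j (E(j, O) = (j + O) + (-3 + 4*5) = (O + j) + (-3 + 20) = (O + j) + 17 = 17 + O + j)
w = -220 (w = (17 - 2 - 4)*(-20) = 11*(-20) = -220)
-7624*(23 + w) = -7624*(23 - 220) = -7624*(-197) = 1501928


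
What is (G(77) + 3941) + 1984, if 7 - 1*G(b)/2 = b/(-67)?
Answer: 398067/67 ≈ 5941.3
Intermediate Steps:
G(b) = 14 + 2*b/67 (G(b) = 14 - 2*b/(-67) = 14 - 2*b*(-1)/67 = 14 - (-2)*b/67 = 14 + 2*b/67)
(G(77) + 3941) + 1984 = ((14 + (2/67)*77) + 3941) + 1984 = ((14 + 154/67) + 3941) + 1984 = (1092/67 + 3941) + 1984 = 265139/67 + 1984 = 398067/67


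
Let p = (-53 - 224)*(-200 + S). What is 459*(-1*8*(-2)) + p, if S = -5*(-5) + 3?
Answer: 54988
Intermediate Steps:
S = 28 (S = 25 + 3 = 28)
p = 47644 (p = (-53 - 224)*(-200 + 28) = -277*(-172) = 47644)
459*(-1*8*(-2)) + p = 459*(-1*8*(-2)) + 47644 = 459*(-8*(-2)) + 47644 = 459*16 + 47644 = 7344 + 47644 = 54988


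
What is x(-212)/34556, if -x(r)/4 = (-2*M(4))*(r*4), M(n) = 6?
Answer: -192/163 ≈ -1.1779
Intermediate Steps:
x(r) = 192*r (x(r) = -4*(-2*6)*r*4 = -(-48)*4*r = -(-192)*r = 192*r)
x(-212)/34556 = (192*(-212))/34556 = -40704*1/34556 = -192/163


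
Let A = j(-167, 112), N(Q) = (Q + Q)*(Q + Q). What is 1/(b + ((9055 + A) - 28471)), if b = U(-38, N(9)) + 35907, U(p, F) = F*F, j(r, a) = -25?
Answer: 1/121442 ≈ 8.2344e-6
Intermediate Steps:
N(Q) = 4*Q² (N(Q) = (2*Q)*(2*Q) = 4*Q²)
U(p, F) = F²
A = -25
b = 140883 (b = (4*9²)² + 35907 = (4*81)² + 35907 = 324² + 35907 = 104976 + 35907 = 140883)
1/(b + ((9055 + A) - 28471)) = 1/(140883 + ((9055 - 25) - 28471)) = 1/(140883 + (9030 - 28471)) = 1/(140883 - 19441) = 1/121442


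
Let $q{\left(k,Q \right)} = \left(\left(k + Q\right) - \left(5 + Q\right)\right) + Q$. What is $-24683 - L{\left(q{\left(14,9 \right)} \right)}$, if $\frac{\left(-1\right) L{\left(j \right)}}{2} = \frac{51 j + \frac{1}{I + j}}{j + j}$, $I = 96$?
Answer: $- \frac{50544863}{2052} \approx -24632.0$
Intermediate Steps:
$q{\left(k,Q \right)} = -5 + Q + k$ ($q{\left(k,Q \right)} = \left(\left(Q + k\right) - \left(5 + Q\right)\right) + Q = \left(-5 + k\right) + Q = -5 + Q + k$)
$L{\left(j \right)} = - \frac{\frac{1}{96 + j} + 51 j}{j}$ ($L{\left(j \right)} = - 2 \frac{51 j + \frac{1}{96 + j}}{j + j} = - 2 \frac{\frac{1}{96 + j} + 51 j}{2 j} = - \frac{\frac{1}{96 + j} + 51 j}{j}$)
$-24683 - L{\left(q{\left(14,9 \right)} \right)} = -24683 - \frac{-1 - 4896 \left(-5 + 9 + 14\right) - 51 \left(-5 + 9 + 14\right)^{2}}{\left(-5 + 9 + 14\right) \left(96 + \left(-5 + 9 + 14\right)\right)} = -24683 - \frac{-1 - 88128 - 51 \cdot 18^{2}}{18 \left(96 + 18\right)} = -24683 - \frac{-1 - 88128 - 16524}{18 \cdot 114} = -24683 - \frac{1}{18} \cdot \frac{1}{114} \left(-1 - 88128 - 16524\right) = -24683 - \frac{1}{18} \cdot \frac{1}{114} \left(-104653\right) = -24683 - - \frac{104653}{2052} = -24683 + \frac{104653}{2052} = - \frac{50544863}{2052}$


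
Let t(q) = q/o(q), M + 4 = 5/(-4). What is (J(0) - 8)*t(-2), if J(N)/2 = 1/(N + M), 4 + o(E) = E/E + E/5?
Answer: -1760/357 ≈ -4.9300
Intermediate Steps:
M = -21/4 (M = -4 + 5/(-4) = -4 + 5*(-1/4) = -4 - 5/4 = -21/4 ≈ -5.2500)
o(E) = -3 + E/5 (o(E) = -4 + (E/E + E/5) = -4 + (1 + E*(1/5)) = -4 + (1 + E/5) = -3 + E/5)
t(q) = q/(-3 + q/5)
J(N) = 2/(-21/4 + N) (J(N) = 2/(N - 21/4) = 2/(-21/4 + N))
(J(0) - 8)*t(-2) = (8/(-21 + 4*0) - 8)*(5*(-2)/(-15 - 2)) = (8/(-21 + 0) - 8)*(5*(-2)/(-17)) = (8/(-21) - 8)*(5*(-2)*(-1/17)) = (8*(-1/21) - 8)*(10/17) = (-8/21 - 8)*(10/17) = -176/21*10/17 = -1760/357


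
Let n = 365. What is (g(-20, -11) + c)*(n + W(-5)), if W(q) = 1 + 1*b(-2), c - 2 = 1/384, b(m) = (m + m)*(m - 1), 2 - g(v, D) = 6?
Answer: -48321/64 ≈ -755.02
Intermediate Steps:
g(v, D) = -4 (g(v, D) = 2 - 1*6 = 2 - 6 = -4)
b(m) = 2*m*(-1 + m) (b(m) = (2*m)*(-1 + m) = 2*m*(-1 + m))
c = 769/384 (c = 2 + 1/384 = 769/384 ≈ 2.0026)
W(q) = 13 (W(q) = 1 + 1*(2*(-2)*(-1 - 2)) = 1 + 1*(2*(-2)*(-3)) = 1 + 1*12 = 1 + 12 = 13)
(g(-20, -11) + c)*(n + W(-5)) = (-4 + 769/384)*(365 + 13) = -767/384*378 = -48321/64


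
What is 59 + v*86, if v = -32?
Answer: -2693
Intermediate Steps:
59 + v*86 = 59 - 32*86 = 59 - 2752 = -2693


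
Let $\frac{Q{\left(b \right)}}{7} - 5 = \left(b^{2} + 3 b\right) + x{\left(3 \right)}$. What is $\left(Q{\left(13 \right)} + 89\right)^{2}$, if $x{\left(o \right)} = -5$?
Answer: $2387025$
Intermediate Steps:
$Q{\left(b \right)} = 7 b^{2} + 21 b$ ($Q{\left(b \right)} = 35 + 7 \left(\left(b^{2} + 3 b\right) - 5\right) = 35 + 7 \left(-5 + b^{2} + 3 b\right) = 35 + \left(-35 + 7 b^{2} + 21 b\right) = 7 b^{2} + 21 b$)
$\left(Q{\left(13 \right)} + 89\right)^{2} = \left(7 \cdot 13 \left(3 + 13\right) + 89\right)^{2} = \left(7 \cdot 13 \cdot 16 + 89\right)^{2} = \left(1456 + 89\right)^{2} = 1545^{2} = 2387025$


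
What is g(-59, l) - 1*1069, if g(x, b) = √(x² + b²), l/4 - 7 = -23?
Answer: -1069 + √7577 ≈ -981.95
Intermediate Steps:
l = -64 (l = 28 + 4*(-23) = 28 - 92 = -64)
g(x, b) = √(b² + x²)
g(-59, l) - 1*1069 = √((-64)² + (-59)²) - 1*1069 = √(4096 + 3481) - 1069 = √7577 - 1069 = -1069 + √7577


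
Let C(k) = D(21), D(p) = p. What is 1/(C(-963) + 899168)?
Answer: 1/899189 ≈ 1.1121e-6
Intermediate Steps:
C(k) = 21
1/(C(-963) + 899168) = 1/(21 + 899168) = 1/899189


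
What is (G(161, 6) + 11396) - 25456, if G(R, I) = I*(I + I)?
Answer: -13988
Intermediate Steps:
G(R, I) = 2*I² (G(R, I) = I*(2*I) = 2*I²)
(G(161, 6) + 11396) - 25456 = (2*6² + 11396) - 25456 = (2*36 + 11396) - 25456 = (72 + 11396) - 25456 = 11468 - 25456 = -13988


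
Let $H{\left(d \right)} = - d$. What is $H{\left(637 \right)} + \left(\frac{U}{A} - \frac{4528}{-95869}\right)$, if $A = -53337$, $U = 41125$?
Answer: $- \frac{3260914514050}{5113364853} \approx -637.72$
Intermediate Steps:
$H{\left(637 \right)} + \left(\frac{U}{A} - \frac{4528}{-95869}\right) = \left(-1\right) 637 + \left(\frac{41125}{-53337} - \frac{4528}{-95869}\right) = -637 + \left(41125 \left(- \frac{1}{53337}\right) - - \frac{4528}{95869}\right) = -637 + \left(- \frac{41125}{53337} + \frac{4528}{95869}\right) = -637 - \frac{3701102689}{5113364853} = - \frac{3260914514050}{5113364853}$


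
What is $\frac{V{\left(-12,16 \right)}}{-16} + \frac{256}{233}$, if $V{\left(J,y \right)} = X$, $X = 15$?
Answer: $\frac{601}{3728} \approx 0.16121$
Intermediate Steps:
$V{\left(J,y \right)} = 15$
$\frac{V{\left(-12,16 \right)}}{-16} + \frac{256}{233} = \frac{15}{-16} + \frac{256}{233} = 15 \left(- \frac{1}{16}\right) + 256 \cdot \frac{1}{233} = - \frac{15}{16} + \frac{256}{233} = \frac{601}{3728}$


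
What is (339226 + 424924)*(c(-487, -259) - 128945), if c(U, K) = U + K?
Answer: -99103377650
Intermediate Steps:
c(U, K) = K + U
(339226 + 424924)*(c(-487, -259) - 128945) = (339226 + 424924)*((-259 - 487) - 128945) = 764150*(-746 - 128945) = 764150*(-129691) = -99103377650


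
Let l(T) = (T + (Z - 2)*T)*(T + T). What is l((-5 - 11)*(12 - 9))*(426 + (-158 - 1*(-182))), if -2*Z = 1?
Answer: -3110400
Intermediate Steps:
Z = -½ (Z = -½*1 = -½ ≈ -0.50000)
l(T) = -3*T² (l(T) = (T + (-½ - 2)*T)*(T + T) = (T - 5*T/2)*(2*T) = (-3*T/2)*(2*T) = -3*T²)
l((-5 - 11)*(12 - 9))*(426 + (-158 - 1*(-182))) = (-3*(-5 - 11)²*(12 - 9)²)*(426 + (-158 - 1*(-182))) = (-3*(-16*3)²)*(426 + (-158 + 182)) = (-3*(-48)²)*(426 + 24) = -3*2304*450 = -6912*450 = -3110400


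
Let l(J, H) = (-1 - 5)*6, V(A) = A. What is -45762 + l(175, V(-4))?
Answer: -45798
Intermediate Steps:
l(J, H) = -36 (l(J, H) = -6*6 = -36)
-45762 + l(175, V(-4)) = -45762 - 36 = -45798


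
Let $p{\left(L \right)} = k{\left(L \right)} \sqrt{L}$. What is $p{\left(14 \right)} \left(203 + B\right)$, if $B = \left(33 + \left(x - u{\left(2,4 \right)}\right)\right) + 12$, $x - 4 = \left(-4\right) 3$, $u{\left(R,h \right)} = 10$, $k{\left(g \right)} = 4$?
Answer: $920 \sqrt{14} \approx 3442.3$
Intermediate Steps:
$x = -8$ ($x = 4 - 12 = -8$)
$p{\left(L \right)} = 4 \sqrt{L}$
$B = 27$ ($B = \left(33 - 18\right) + 12 = 15 + 12 = 27$)
$p{\left(14 \right)} \left(203 + B\right) = 4 \sqrt{14} \left(203 + 27\right) = 4 \sqrt{14} \cdot 230 = 920 \sqrt{14}$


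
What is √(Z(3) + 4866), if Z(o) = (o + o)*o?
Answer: 2*√1221 ≈ 69.886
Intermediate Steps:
Z(o) = 2*o² (Z(o) = (2*o)*o = 2*o²)
√(Z(3) + 4866) = √(2*3² + 4866) = √(2*9 + 4866) = √(18 + 4866) = √4884 = 2*√1221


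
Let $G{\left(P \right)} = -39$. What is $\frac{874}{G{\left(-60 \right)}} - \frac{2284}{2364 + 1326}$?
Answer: $- \frac{552356}{23985} \approx -23.029$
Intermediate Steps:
$\frac{874}{G{\left(-60 \right)}} - \frac{2284}{2364 + 1326} = \frac{874}{-39} - \frac{2284}{2364 + 1326} = 874 \left(- \frac{1}{39}\right) - \frac{2284}{3690} = - \frac{874}{39} - \frac{1142}{1845} = - \frac{552356}{23985}$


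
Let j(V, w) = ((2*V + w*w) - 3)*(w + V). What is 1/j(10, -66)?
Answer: -1/244888 ≈ -4.0835e-6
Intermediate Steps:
j(V, w) = (V + w)*(-3 + w² + 2*V) (j(V, w) = ((2*V + w²) - 3)*(V + w) = ((w² + 2*V) - 3)*(V + w) = (-3 + w² + 2*V)*(V + w) = (V + w)*(-3 + w² + 2*V))
1/j(10, -66) = 1/((-66)³ - 3*10 - 3*(-66) + 2*10² + 10*(-66)² + 2*10*(-66)) = 1/(-287496 - 30 + 198 + 2*100 + 10*4356 - 1320) = 1/(-287496 - 30 + 198 + 200 + 43560 - 1320) = 1/(-244888) = -1/244888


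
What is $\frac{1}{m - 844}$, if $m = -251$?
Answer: $- \frac{1}{1095} \approx -0.00091324$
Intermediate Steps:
$\frac{1}{m - 844} = \frac{1}{-251 - 844} = \frac{1}{-1095} = - \frac{1}{1095}$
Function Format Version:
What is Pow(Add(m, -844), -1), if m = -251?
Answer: Rational(-1, 1095) ≈ -0.00091324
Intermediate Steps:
Pow(Add(m, -844), -1) = Pow(Add(-251, -844), -1) = Pow(-1095, -1) = Rational(-1, 1095)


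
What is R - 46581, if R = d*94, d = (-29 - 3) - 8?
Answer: -50341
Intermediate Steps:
d = -40 (d = -32 - 8 = -40)
R = -3760 (R = -40*94 = -3760)
R - 46581 = -3760 - 46581 = -50341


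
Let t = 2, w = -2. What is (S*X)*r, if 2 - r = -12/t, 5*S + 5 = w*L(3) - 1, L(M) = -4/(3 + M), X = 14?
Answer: -1568/15 ≈ -104.53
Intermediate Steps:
S = -14/15 (S = -1 + (-(-8)/(3 + 3) - 1)/5 = -1 + (-(-8)/6 - 1)/5 = -1 + (-2*(-⅔) - 1)/5 = -1 + (4/3 - 1)/5 = -1 + (⅕)*(⅓) = -1 + 1/15 = -14/15 ≈ -0.93333)
r = 8 (r = 2 - (-12)/2 = 2 - 1*(-6) = 2 + 6 = 8)
(S*X)*r = -14/15*14*8 = -196/15*8 = -1568/15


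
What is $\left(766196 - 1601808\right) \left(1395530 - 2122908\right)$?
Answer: $607805785336$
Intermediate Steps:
$\left(766196 - 1601808\right) \left(1395530 - 2122908\right) = \left(-835612\right) \left(-727378\right) = 607805785336$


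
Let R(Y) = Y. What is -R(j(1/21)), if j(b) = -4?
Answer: 4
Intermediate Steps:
-R(j(1/21)) = -1*(-4) = 4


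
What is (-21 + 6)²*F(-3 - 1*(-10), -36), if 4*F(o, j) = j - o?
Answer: -9675/4 ≈ -2418.8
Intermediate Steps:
F(o, j) = -o/4 + j/4 (F(o, j) = (j - o)/4 = -o/4 + j/4)
(-21 + 6)²*F(-3 - 1*(-10), -36) = (-21 + 6)²*(-(-3 - 1*(-10))/4 + (¼)*(-36)) = (-15)²*(-(-3 + 10)/4 - 9) = 225*(-¼*7 - 9) = 225*(-7/4 - 9) = 225*(-43/4) = -9675/4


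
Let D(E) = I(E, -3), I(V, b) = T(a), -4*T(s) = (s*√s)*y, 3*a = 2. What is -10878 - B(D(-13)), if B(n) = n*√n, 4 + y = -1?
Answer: -10878 - 5*2^(¼)*3^(¾)*√5/54 ≈ -10879.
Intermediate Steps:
y = -5 (y = -4 - 1 = -5)
a = ⅔ (a = (⅓)*2 = ⅔ ≈ 0.66667)
T(s) = 5*s^(3/2)/4 (T(s) = -s*√s*(-5)/4 = -s^(3/2)*(-5)/4 = -(-5)*s^(3/2)/4 = 5*s^(3/2)/4)
I(V, b) = 5*√6/18 (I(V, b) = 5*(⅔)^(3/2)/4 = 5*(2*√6/9)/4 = 5*√6/18)
D(E) = 5*√6/18
B(n) = n^(3/2)
-10878 - B(D(-13)) = -10878 - (5*√6/18)^(3/2) = -10878 - 5*6^(¼)*2*√15/108 = -10878 - 5*2^(¼)*3^(¾)*√5/54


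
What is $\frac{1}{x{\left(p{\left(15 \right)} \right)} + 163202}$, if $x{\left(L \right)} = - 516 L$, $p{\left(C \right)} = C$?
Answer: $\frac{1}{155462} \approx 6.4324 \cdot 10^{-6}$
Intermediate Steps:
$\frac{1}{x{\left(p{\left(15 \right)} \right)} + 163202} = \frac{1}{\left(-516\right) 15 + 163202} = \frac{1}{-7740 + 163202} = \frac{1}{155462}$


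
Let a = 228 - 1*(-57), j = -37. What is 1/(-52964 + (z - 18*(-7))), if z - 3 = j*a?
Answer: -1/63380 ≈ -1.5778e-5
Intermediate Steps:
a = 285 (a = 228 + 57 = 285)
z = -10542 (z = 3 - 37*285 = 3 - 10545 = -10542)
1/(-52964 + (z - 18*(-7))) = 1/(-52964 + (-10542 - 18*(-7))) = 1/(-52964 + (-10542 - 1*(-126))) = 1/(-52964 + (-10542 + 126)) = 1/(-52964 - 10416) = 1/(-63380) = -1/63380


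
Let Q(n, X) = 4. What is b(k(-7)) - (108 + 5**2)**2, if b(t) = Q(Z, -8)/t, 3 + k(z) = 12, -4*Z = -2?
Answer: -159197/9 ≈ -17689.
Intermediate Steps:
Z = 1/2 (Z = -1/4*(-2) = 1/2 ≈ 0.50000)
k(z) = 9 (k(z) = -3 + 12 = 9)
b(t) = 4/t
b(k(-7)) - (108 + 5**2)**2 = 4/9 - (108 + 5**2)**2 = 4*(1/9) - (108 + 25)**2 = 4/9 - 1*133**2 = 4/9 - 1*17689 = 4/9 - 17689 = -159197/9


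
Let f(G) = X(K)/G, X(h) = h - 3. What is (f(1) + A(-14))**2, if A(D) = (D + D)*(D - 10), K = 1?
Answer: 448900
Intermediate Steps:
A(D) = 2*D*(-10 + D) (A(D) = (2*D)*(-10 + D) = 2*D*(-10 + D))
X(h) = -3 + h
f(G) = -2/G (f(G) = (-3 + 1)/G = -2/G)
(f(1) + A(-14))**2 = (-2/1 + 2*(-14)*(-10 - 14))**2 = (-2*1 + 2*(-14)*(-24))**2 = (-2 + 672)**2 = 670**2 = 448900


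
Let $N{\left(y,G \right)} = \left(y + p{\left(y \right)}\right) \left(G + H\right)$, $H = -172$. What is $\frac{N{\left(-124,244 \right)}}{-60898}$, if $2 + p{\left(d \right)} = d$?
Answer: $\frac{9000}{30449} \approx 0.29558$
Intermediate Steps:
$p{\left(d \right)} = -2 + d$
$N{\left(y,G \right)} = \left(-172 + G\right) \left(-2 + 2 y\right)$ ($N{\left(y,G \right)} = \left(y + \left(-2 + y\right)\right) \left(G - 172\right) = \left(-2 + 2 y\right) \left(-172 + G\right) = \left(-172 + G\right) \left(-2 + 2 y\right)$)
$\frac{N{\left(-124,244 \right)}}{-60898} = \frac{344 - -42656 - 488 + 2 \cdot 244 \left(-124\right)}{-60898} = \left(344 + 42656 - 488 - 60512\right) \left(- \frac{1}{60898}\right) = \left(-18000\right) \left(- \frac{1}{60898}\right) = \frac{9000}{30449}$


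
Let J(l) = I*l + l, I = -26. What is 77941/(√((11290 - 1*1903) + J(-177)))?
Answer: 77941*√3453/6906 ≈ 663.19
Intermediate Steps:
J(l) = -25*l (J(l) = -26*l + l = -25*l)
77941/(√((11290 - 1*1903) + J(-177))) = 77941/(√((11290 - 1*1903) - 25*(-177))) = 77941/(√((11290 - 1903) + 4425)) = 77941/(√(9387 + 4425)) = 77941/(√13812) = 77941/((2*√3453)) = 77941*(√3453/6906) = 77941*√3453/6906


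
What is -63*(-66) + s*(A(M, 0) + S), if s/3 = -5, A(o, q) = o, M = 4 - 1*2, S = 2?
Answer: 4098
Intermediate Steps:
M = 2 (M = 4 - 2 = 2)
s = -15 (s = 3*(-5) = -15)
-63*(-66) + s*(A(M, 0) + S) = -63*(-66) - 15*(2 + 2) = 4158 - 15*4 = 4158 - 60 = 4098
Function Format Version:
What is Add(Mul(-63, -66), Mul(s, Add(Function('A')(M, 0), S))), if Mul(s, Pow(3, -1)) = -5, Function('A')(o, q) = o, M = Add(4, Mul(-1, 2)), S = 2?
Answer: 4098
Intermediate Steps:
M = 2 (M = Add(4, -2) = 2)
s = -15 (s = Mul(3, -5) = -15)
Add(Mul(-63, -66), Mul(s, Add(Function('A')(M, 0), S))) = Add(Mul(-63, -66), Mul(-15, Add(2, 2))) = Add(4158, Mul(-15, 4)) = Add(4158, -60) = 4098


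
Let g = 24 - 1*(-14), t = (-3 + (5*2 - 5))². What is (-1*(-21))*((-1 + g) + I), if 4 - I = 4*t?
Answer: 525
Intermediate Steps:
t = 4 (t = (-3 + (10 - 5))² = (-3 + 5)² = 2² = 4)
g = 38 (g = 24 + 14 = 38)
I = -12 (I = 4 - 4*4 = 4 - 1*16 = 4 - 16 = -12)
(-1*(-21))*((-1 + g) + I) = (-1*(-21))*((-1 + 38) - 12) = 21*(37 - 12) = 21*25 = 525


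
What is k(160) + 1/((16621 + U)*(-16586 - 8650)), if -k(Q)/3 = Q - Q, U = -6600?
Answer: -1/252889956 ≈ -3.9543e-9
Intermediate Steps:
k(Q) = 0 (k(Q) = -3*(Q - Q) = -3*0 = 0)
k(160) + 1/((16621 + U)*(-16586 - 8650)) = 0 + 1/((16621 - 6600)*(-16586 - 8650)) = 0 + 1/(10021*(-25236)) = 0 + 1/(-252889956) = 0 - 1/252889956 = -1/252889956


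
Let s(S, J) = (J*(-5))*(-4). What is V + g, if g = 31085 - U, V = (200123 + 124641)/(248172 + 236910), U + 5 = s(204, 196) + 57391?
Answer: -7329669179/242541 ≈ -30220.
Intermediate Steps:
s(S, J) = 20*J (s(S, J) = -5*J*(-4) = 20*J)
U = 61306 (U = -5 + (20*196 + 57391) = -5 + (3920 + 57391) = -5 + 61311 = 61306)
V = 162382/242541 (V = 324764/485082 = 324764*(1/485082) = 162382/242541 ≈ 0.66950)
g = -30221 (g = 31085 - 1*61306 = 31085 - 61306 = -30221)
V + g = 162382/242541 - 30221 = -7329669179/242541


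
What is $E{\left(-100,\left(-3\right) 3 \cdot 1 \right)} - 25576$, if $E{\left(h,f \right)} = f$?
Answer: $-25585$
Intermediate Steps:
$E{\left(-100,\left(-3\right) 3 \cdot 1 \right)} - 25576 = \left(-3\right) 3 \cdot 1 - 25576 = \left(-9\right) 1 - 25576 = -9 - 25576 = -25585$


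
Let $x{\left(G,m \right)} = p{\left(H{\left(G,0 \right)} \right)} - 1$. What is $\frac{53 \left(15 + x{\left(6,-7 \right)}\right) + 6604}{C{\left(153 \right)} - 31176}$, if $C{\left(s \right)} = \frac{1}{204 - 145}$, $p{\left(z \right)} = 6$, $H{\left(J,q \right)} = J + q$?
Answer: $- \frac{452176}{1839383} \approx -0.24583$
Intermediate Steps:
$x{\left(G,m \right)} = 5$ ($x{\left(G,m \right)} = 6 - 1 = 5$)
$C{\left(s \right)} = \frac{1}{59}$
$\frac{53 \left(15 + x{\left(6,-7 \right)}\right) + 6604}{C{\left(153 \right)} - 31176} = \frac{53 \left(15 + 5\right) + 6604}{\frac{1}{59} - 31176} = \frac{53 \cdot 20 + 6604}{- \frac{1839383}{59}} = \left(1060 + 6604\right) \left(- \frac{59}{1839383}\right) = 7664 \left(- \frac{59}{1839383}\right) = - \frac{452176}{1839383}$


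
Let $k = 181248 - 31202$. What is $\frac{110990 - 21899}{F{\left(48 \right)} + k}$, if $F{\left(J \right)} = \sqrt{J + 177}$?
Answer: $\frac{89091}{150061} \approx 0.5937$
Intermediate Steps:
$k = 150046$
$F{\left(J \right)} = \sqrt{177 + J}$
$\frac{110990 - 21899}{F{\left(48 \right)} + k} = \frac{110990 - 21899}{\sqrt{177 + 48} + 150046} = \frac{89091}{\sqrt{225} + 150046} = \frac{89091}{15 + 150046} = \frac{89091}{150061}$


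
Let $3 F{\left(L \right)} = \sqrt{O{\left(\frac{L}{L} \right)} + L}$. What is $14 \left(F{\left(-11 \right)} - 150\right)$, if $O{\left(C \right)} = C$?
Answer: $-2100 + \frac{14 i \sqrt{10}}{3} \approx -2100.0 + 14.757 i$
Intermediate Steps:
$F{\left(L \right)} = \frac{\sqrt{1 + L}}{3}$ ($F{\left(L \right)} = \frac{\sqrt{\frac{L}{L} + L}}{3} = \frac{\sqrt{1 + L}}{3}$)
$14 \left(F{\left(-11 \right)} - 150\right) = 14 \left(\frac{\sqrt{1 - 11}}{3} - 150\right) = 14 \left(\frac{\sqrt{-10}}{3} - 150\right) = 14 \left(\frac{i \sqrt{10}}{3} - 150\right) = 14 \left(-150 + \frac{i \sqrt{10}}{3}\right) = -2100 + \frac{14 i \sqrt{10}}{3}$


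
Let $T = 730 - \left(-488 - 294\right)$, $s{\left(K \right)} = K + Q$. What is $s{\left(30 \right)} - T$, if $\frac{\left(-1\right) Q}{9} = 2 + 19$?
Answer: $-1671$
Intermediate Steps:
$Q = -189$ ($Q = - 9 \left(2 + 19\right) = \left(-9\right) 21 = -189$)
$s{\left(K \right)} = -189 + K$ ($s{\left(K \right)} = K - 189 = -189 + K$)
$T = 1512$ ($T = 730 - -782 = 730 + 782 = 1512$)
$s{\left(30 \right)} - T = \left(-189 + 30\right) - 1512 = -159 - 1512 = -1671$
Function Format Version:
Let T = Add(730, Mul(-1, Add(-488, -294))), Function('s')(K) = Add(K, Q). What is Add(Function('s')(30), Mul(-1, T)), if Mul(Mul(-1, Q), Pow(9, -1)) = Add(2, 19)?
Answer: -1671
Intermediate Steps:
Q = -189 (Q = Mul(-9, Add(2, 19)) = Mul(-9, 21) = -189)
Function('s')(K) = Add(-189, K) (Function('s')(K) = Add(K, -189) = Add(-189, K))
T = 1512 (T = Add(730, Mul(-1, -782)) = Add(730, 782) = 1512)
Add(Function('s')(30), Mul(-1, T)) = Add(Add(-189, 30), Mul(-1, 1512)) = Add(-159, -1512) = -1671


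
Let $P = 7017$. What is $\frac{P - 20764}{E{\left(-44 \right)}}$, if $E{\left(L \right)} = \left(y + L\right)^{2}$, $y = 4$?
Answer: $- \frac{13747}{1600} \approx -8.5919$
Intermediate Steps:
$E{\left(L \right)} = \left(4 + L\right)^{2}$
$\frac{P - 20764}{E{\left(-44 \right)}} = \frac{7017 - 20764}{\left(4 - 44\right)^{2}} = \frac{7017 - 20764}{\left(-40\right)^{2}} = - \frac{13747}{1600}$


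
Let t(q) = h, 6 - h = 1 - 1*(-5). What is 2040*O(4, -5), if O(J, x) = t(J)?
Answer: 0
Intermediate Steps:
h = 0 (h = 6 - (1 - 1*(-5)) = 6 - (1 + 5) = 6 - 1*6 = 6 - 6 = 0)
t(q) = 0
O(J, x) = 0
2040*O(4, -5) = 2040*0 = 0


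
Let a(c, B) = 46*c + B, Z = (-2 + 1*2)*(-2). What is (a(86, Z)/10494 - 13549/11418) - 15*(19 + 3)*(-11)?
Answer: 6588657157/1815462 ≈ 3629.2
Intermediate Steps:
Z = 0 (Z = (-2 + 2)*(-2) = 0*(-2) = 0)
a(c, B) = B + 46*c
(a(86, Z)/10494 - 13549/11418) - 15*(19 + 3)*(-11) = ((0 + 46*86)/10494 - 13549/11418) - 15*(19 + 3)*(-11) = ((0 + 3956)*(1/10494) - 13549*1/11418) - 330*(-11) = (3956*(1/10494) - 13549/11418) - 15*(-242) = (1978/5247 - 13549/11418) + 3630 = -1469903/1815462 + 3630 = 6588657157/1815462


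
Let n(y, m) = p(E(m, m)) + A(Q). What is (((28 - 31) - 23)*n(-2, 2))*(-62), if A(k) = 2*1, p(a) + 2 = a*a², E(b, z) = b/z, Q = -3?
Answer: 1612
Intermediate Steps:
p(a) = -2 + a³ (p(a) = -2 + a*a² = -2 + a³)
A(k) = 2
n(y, m) = 1 (n(y, m) = (-2 + (m/m)³) + 2 = (-2 + 1³) + 2 = (-2 + 1) + 2 = -1 + 2 = 1)
(((28 - 31) - 23)*n(-2, 2))*(-62) = (((28 - 31) - 23)*1)*(-62) = ((-3 - 23)*1)*(-62) = -26*1*(-62) = -26*(-62) = 1612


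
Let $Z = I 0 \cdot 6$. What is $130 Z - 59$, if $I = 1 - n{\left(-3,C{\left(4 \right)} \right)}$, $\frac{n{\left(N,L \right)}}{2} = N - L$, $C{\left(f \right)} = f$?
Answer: $-59$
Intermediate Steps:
$n{\left(N,L \right)} = - 2 L + 2 N$ ($n{\left(N,L \right)} = 2 \left(N - L\right) = - 2 L + 2 N$)
$I = 15$ ($I = 1 - \left(\left(-2\right) 4 + 2 \left(-3\right)\right) = 1 - \left(-8 - 6\right) = 1 - -14 = 1 + 14 = 15$)
$Z = 0$ ($Z = 15 \cdot 0 \cdot 6 = 0 \cdot 6 = 0$)
$130 Z - 59 = 130 \cdot 0 - 59 = 0 - 59 = -59$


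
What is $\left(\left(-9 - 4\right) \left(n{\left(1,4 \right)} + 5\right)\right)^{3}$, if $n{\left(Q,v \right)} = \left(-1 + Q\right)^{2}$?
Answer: $-274625$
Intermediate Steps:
$\left(\left(-9 - 4\right) \left(n{\left(1,4 \right)} + 5\right)\right)^{3} = \left(\left(-9 - 4\right) \left(\left(-1 + 1\right)^{2} + 5\right)\right)^{3} = \left(- 13 \left(0^{2} + 5\right)\right)^{3} = \left(- 13 \left(0 + 5\right)\right)^{3} = \left(\left(-13\right) 5\right)^{3} = \left(-65\right)^{3} = -274625$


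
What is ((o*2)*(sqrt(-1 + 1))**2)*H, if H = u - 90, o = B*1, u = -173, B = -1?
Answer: 0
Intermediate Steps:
o = -1 (o = -1*1 = -1)
H = -263 (H = -173 - 90 = -263)
((o*2)*(sqrt(-1 + 1))**2)*H = ((-1*2)*(sqrt(-1 + 1))**2)*(-263) = -2*(sqrt(0))**2*(-263) = -2*0**2*(-263) = -2*0*(-263) = 0*(-263) = 0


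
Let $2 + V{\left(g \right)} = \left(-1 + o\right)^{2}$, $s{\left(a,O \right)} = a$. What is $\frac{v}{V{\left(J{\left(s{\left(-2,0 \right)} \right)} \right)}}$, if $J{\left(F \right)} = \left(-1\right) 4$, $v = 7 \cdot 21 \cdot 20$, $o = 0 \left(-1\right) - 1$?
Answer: $1470$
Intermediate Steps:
$o = -1$ ($o = 0 - 1 = -1$)
$v = 2940$ ($v = 147 \cdot 20 = 2940$)
$J{\left(F \right)} = -4$
$V{\left(g \right)} = 2$ ($V{\left(g \right)} = -2 + \left(-1 - 1\right)^{2} = -2 + \left(-2\right)^{2} = -2 + 4 = 2$)
$\frac{v}{V{\left(J{\left(s{\left(-2,0 \right)} \right)} \right)}} = \frac{2940}{2} = 2940 \cdot \frac{1}{2} = 1470$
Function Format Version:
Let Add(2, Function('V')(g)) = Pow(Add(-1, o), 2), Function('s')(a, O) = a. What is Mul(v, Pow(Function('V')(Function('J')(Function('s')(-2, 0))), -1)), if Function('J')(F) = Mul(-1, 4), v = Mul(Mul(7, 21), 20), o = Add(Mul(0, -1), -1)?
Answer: 1470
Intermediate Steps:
o = -1 (o = Add(0, -1) = -1)
v = 2940 (v = Mul(147, 20) = 2940)
Function('J')(F) = -4
Function('V')(g) = 2 (Function('V')(g) = Add(-2, Pow(Add(-1, -1), 2)) = Add(-2, Pow(-2, 2)) = Add(-2, 4) = 2)
Mul(v, Pow(Function('V')(Function('J')(Function('s')(-2, 0))), -1)) = Mul(2940, Pow(2, -1)) = Mul(2940, Rational(1, 2)) = 1470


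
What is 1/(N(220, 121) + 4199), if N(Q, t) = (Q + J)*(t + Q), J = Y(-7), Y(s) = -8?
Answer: 1/76491 ≈ 1.3073e-5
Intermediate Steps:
J = -8
N(Q, t) = (-8 + Q)*(Q + t) (N(Q, t) = (Q - 8)*(t + Q) = (-8 + Q)*(Q + t))
1/(N(220, 121) + 4199) = 1/((220**2 - 8*220 - 8*121 + 220*121) + 4199) = 1/((48400 - 1760 - 968 + 26620) + 4199) = 1/(72292 + 4199) = 1/76491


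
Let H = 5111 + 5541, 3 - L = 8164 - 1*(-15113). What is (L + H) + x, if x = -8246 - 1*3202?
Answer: -24070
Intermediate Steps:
L = -23274 (L = 3 - (8164 - 1*(-15113)) = 3 - (8164 + 15113) = 3 - 1*23277 = 3 - 23277 = -23274)
H = 10652
x = -11448 (x = -8246 - 3202 = -11448)
(L + H) + x = (-23274 + 10652) - 11448 = -12622 - 11448 = -24070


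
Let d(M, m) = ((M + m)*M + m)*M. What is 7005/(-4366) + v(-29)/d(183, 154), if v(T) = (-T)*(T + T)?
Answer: -79261738487/49396814850 ≈ -1.6046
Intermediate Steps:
d(M, m) = M*(m + M*(M + m)) (d(M, m) = (M*(M + m) + m)*M = (m + M*(M + m))*M = M*(m + M*(M + m)))
v(T) = -2*T² (v(T) = (-T)*(2*T) = -2*T²)
7005/(-4366) + v(-29)/d(183, 154) = 7005/(-4366) + (-2*(-29)²)/((183*(154 + 183² + 183*154))) = 7005*(-1/4366) + (-2*841)/((183*(154 + 33489 + 28182))) = -7005/4366 - 1682/(183*61825) = -7005/4366 - 1682/11313975 = -79261738487/49396814850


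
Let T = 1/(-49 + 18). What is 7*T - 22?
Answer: -689/31 ≈ -22.226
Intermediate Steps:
T = -1/31 (T = 1/(-31) = -1/31 ≈ -0.032258)
7*T - 22 = 7*(-1/31) - 22 = -7/31 - 22 = -689/31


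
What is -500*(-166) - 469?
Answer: 82531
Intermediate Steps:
-500*(-166) - 469 = 83000 - 469 = 82531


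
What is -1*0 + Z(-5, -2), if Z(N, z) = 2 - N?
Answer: 7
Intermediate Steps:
-1*0 + Z(-5, -2) = -1*0 + (2 - 1*(-5)) = 0 + (2 + 5) = 0 + 7 = 7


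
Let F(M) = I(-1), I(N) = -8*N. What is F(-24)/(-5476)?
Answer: -2/1369 ≈ -0.0014609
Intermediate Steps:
F(M) = 8 (F(M) = -8*(-1) = 8)
F(-24)/(-5476) = 8/(-5476) = 8*(-1/5476) = -2/1369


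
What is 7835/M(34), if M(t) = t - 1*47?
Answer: -7835/13 ≈ -602.69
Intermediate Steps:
M(t) = -47 + t (M(t) = t - 47 = -47 + t)
7835/M(34) = 7835/(-47 + 34) = 7835/(-13) = 7835*(-1/13) = -7835/13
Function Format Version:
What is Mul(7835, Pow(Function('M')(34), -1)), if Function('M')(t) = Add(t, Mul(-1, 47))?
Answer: Rational(-7835, 13) ≈ -602.69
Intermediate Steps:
Function('M')(t) = Add(-47, t) (Function('M')(t) = Add(t, -47) = Add(-47, t))
Mul(7835, Pow(Function('M')(34), -1)) = Mul(7835, Pow(Add(-47, 34), -1)) = Mul(7835, Pow(-13, -1)) = Mul(7835, Rational(-1, 13)) = Rational(-7835, 13)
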